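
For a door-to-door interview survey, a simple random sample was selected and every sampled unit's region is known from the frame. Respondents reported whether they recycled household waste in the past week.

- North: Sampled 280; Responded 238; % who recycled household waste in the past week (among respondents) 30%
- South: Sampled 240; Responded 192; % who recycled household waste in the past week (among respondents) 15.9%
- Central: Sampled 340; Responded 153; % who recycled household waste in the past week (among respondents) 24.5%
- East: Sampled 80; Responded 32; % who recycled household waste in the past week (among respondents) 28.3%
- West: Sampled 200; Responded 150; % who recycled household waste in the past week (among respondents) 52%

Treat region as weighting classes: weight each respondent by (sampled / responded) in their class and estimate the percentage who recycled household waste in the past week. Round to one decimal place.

29.1%

Response rates by class: North 238/280 = 85%, South 192/240 = 80%, Central 153/340 = 45%, East 32/80 = 40%, West 150/200 = 75%.
With weight = n_sampled/n_responded per class, the weighted class total is n_sampled:
  North: 280 × 30 = 8400
  South: 240 × 15.9 = 3816
  Central: 340 × 24.5 = 8330
  East: 80 × 28.3 = 2264
  West: 200 × 52 = 10,400
Adjusted estimate = 33,210 / 1,140 = 29.1316 → 29.1%.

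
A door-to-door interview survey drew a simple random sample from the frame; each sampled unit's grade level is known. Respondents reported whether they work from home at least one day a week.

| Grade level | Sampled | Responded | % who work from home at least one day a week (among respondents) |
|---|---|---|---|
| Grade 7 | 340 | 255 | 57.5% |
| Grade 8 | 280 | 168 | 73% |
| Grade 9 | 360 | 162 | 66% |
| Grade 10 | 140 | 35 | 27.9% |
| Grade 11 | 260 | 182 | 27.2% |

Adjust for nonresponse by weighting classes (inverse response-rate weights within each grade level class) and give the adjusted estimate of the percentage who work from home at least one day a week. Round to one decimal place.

Class response rates: Grade 7 255/340 = 75%, Grade 8 168/280 = 60%, Grade 9 162/360 = 45%, Grade 10 35/140 = 25%, Grade 11 182/260 = 70%.
Weighting each respondent by the inverse class response rate inflates each class back to its sampled size, so the class weight is n_sampled:
  Grade 7: 340 × 57.5 = 19,550
  Grade 8: 280 × 73 = 20,440
  Grade 9: 360 × 66 = 23,760
  Grade 10: 140 × 27.9 = 3906
  Grade 11: 260 × 27.2 = 7072
Adjusted estimate = 74,728 / 1,380 = 54.1507 → 54.2%.

54.2%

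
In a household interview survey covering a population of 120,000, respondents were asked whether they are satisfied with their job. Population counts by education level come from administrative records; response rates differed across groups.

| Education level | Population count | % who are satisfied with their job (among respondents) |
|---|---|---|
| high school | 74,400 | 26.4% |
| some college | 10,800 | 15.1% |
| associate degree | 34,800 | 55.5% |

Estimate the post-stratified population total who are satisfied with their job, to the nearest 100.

40,600

Apply each group's respondent rate to its population count:
  high school: 74,400 × 26.4% = 19641.6
  some college: 10,800 × 15.1% = 1630.8
  associate degree: 34,800 × 55.5% = 19,314
Estimated total = 40586.4 → 40,600.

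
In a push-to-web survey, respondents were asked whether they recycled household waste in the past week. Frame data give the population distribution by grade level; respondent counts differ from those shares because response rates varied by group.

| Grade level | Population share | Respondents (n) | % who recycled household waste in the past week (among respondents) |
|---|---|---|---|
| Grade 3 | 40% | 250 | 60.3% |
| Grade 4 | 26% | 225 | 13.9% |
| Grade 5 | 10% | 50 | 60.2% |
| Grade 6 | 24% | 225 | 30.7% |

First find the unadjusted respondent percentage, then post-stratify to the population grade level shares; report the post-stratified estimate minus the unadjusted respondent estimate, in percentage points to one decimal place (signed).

Without adjustment, the pooled respondent share is:
  (250/750)×60.3 + (225/750)×13.9 + (50/750)×60.2 + (225/750)×30.7 = 37.4933%
Post-stratified estimate weights by population shares:
  0.4×60.3 + 0.26×13.9 + 0.1×60.2 + 0.24×30.7 = 41.122%
Difference = 41.122 − 37.4933 = 3.6287 pp.

+3.6 percentage points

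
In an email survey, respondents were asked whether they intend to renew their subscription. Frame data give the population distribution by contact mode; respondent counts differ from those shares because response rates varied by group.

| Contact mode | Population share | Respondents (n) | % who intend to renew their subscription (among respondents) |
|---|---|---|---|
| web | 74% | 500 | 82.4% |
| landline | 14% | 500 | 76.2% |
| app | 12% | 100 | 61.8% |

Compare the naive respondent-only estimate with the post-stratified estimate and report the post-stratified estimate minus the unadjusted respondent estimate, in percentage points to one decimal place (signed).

+1.4 percentage points

Unadjusted (pooled respondent) estimate weights by respondent counts:
  (500/1100)×82.4 + (500/1100)×76.2 + (100/1100)×61.8 = 77.7091%
Post-stratifying to population shares instead:
  0.74×82.4 + 0.14×76.2 + 0.12×61.8 = 79.06%
Difference = 79.06 − 77.7091 = 1.3509 pp.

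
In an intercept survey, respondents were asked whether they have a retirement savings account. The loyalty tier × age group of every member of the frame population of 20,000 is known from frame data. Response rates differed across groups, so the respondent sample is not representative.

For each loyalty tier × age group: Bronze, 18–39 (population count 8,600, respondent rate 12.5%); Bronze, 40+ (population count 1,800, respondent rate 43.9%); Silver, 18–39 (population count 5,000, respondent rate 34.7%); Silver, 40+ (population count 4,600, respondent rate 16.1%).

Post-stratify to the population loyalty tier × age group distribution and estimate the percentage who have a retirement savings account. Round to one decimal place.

Reweight to the known loyalty tier × age group distribution:
  Bronze, 18–39: (8,600/20,000) × 12.5 = 5.375
  Bronze, 40+: (1,800/20,000) × 43.9 = 3.951
  Silver, 18–39: (5,000/20,000) × 34.7 = 8.675
  Silver, 40+: (4,600/20,000) × 16.1 = 3.703
Post-stratified estimate = 21.704 → 21.7%.

21.7%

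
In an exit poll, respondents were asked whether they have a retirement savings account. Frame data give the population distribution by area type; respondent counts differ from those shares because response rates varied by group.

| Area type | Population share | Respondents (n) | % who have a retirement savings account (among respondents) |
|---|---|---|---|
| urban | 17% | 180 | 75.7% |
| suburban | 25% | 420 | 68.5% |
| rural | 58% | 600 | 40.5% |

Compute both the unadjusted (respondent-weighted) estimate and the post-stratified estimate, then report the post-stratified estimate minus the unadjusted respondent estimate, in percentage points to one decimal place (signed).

-2.1 percentage points

Without adjustment, the pooled respondent share is:
  (180/1200)×75.7 + (420/1200)×68.5 + (600/1200)×40.5 = 55.58%
Post-stratified estimate weights by population shares:
  0.17×75.7 + 0.25×68.5 + 0.58×40.5 = 53.484%
Difference = 53.484 − 55.58 = -2.096 pp.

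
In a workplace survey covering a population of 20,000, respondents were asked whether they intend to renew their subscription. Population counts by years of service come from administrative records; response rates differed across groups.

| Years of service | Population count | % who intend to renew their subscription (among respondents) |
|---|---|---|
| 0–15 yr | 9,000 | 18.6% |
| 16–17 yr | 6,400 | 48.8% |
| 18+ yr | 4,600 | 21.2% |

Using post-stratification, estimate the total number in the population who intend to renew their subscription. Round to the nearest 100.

5,800

Estimated count per cell = population count × respondent percentage:
  0–15 yr: 9,000 × 18.6% = 1674
  16–17 yr: 6,400 × 48.8% = 3123.2
  18+ yr: 4,600 × 21.2% = 975.2
Estimated total = 5772.4 → 5,800.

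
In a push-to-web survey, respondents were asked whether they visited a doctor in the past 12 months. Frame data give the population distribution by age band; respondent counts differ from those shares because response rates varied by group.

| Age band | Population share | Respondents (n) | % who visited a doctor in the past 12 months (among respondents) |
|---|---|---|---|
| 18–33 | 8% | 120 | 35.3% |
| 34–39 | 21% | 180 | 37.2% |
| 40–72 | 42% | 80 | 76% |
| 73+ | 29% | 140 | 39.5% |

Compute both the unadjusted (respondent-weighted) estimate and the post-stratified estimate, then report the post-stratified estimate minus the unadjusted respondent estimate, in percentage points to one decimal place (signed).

+10.7 percentage points

Naive respondent-only estimate (weights = respondent counts):
  (120/520)×35.3 + (180/520)×37.2 + (80/520)×76 + (140/520)×39.5 = 43.35%
Post-stratified estimate weights by population shares:
  0.08×35.3 + 0.21×37.2 + 0.42×76 + 0.29×39.5 = 54.011%
Difference = 54.011 − 43.35 = 10.661 pp.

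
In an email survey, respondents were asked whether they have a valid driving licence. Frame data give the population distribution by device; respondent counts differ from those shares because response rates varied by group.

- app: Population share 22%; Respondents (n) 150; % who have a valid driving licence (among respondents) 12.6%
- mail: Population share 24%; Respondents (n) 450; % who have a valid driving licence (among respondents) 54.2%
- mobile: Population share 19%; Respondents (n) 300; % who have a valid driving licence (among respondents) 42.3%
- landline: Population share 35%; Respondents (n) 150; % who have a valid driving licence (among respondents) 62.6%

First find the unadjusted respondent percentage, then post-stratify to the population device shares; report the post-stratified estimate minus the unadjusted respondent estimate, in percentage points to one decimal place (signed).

Unadjusted (pooled respondent) estimate weights by respondent counts:
  (150/1050)×12.6 + (450/1050)×54.2 + (300/1050)×42.3 + (150/1050)×62.6 = 46.0571%
Post-stratified estimate weights by population shares:
  0.22×12.6 + 0.24×54.2 + 0.19×42.3 + 0.35×62.6 = 45.727%
Difference = 45.727 − 46.0571 = -0.3301 pp.

-0.3 percentage points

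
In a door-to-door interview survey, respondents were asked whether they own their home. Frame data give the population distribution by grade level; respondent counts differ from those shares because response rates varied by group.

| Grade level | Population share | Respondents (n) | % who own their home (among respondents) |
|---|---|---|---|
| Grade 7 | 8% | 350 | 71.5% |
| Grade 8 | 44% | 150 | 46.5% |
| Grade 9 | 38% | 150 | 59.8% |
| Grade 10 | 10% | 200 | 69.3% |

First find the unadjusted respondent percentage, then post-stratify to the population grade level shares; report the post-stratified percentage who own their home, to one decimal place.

Naive respondent-only estimate (weights = respondent counts):
  (350/850)×71.5 + (150/850)×46.5 + (150/850)×59.8 + (200/850)×69.3 = 64.5059%
Reweighting by population grade level shares:
  0.08×71.5 + 0.44×46.5 + 0.38×59.8 + 0.1×69.3 = 55.834%

55.8%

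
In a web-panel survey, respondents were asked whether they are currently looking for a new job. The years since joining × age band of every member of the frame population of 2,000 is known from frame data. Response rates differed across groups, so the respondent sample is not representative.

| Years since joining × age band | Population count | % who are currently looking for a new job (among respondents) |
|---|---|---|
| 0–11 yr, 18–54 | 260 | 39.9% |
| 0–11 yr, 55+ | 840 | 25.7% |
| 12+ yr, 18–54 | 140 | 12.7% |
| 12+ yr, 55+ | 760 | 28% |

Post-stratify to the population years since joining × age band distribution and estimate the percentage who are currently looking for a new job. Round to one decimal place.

27.5%

Weight each group's respondent value by its population share:
  0–11 yr, 18–54: (260/2,000) × 39.9 = 5.187
  0–11 yr, 55+: (840/2,000) × 25.7 = 10.794
  12+ yr, 18–54: (140/2,000) × 12.7 = 0.889
  12+ yr, 55+: (760/2,000) × 28 = 10.64
Post-stratified estimate = 27.51 → 27.5%.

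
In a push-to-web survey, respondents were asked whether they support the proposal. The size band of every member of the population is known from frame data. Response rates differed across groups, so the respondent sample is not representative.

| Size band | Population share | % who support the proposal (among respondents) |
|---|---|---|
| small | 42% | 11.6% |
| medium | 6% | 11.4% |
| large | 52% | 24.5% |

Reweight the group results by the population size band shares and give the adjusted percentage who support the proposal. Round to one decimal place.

Weight each group's respondent value by its population share:
  small: 0.42 × 11.6 = 4.872
  medium: 0.06 × 11.4 = 0.684
  large: 0.52 × 24.5 = 12.74
Post-stratified estimate = 18.296 → 18.3%.

18.3%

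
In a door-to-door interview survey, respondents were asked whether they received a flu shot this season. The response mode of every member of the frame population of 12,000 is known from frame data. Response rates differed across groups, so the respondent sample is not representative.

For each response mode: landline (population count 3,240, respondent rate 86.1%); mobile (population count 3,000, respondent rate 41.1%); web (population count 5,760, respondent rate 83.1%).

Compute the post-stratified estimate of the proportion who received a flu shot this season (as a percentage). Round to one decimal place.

Weight each group's respondent value by its population share:
  landline: (3,240/12,000) × 86.1 = 23.247
  mobile: (3,000/12,000) × 41.1 = 10.275
  web: (5,760/12,000) × 83.1 = 39.888
Post-stratified estimate = 73.41 → 73.4%.

73.4%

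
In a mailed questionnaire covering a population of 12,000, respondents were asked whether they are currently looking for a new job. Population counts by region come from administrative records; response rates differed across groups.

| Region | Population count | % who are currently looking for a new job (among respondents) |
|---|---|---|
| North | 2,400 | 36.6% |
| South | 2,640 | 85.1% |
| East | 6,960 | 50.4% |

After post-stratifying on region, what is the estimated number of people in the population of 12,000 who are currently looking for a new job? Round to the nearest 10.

Each cell contributes its population count × the respondent rate:
  North: 2,400 × 36.6% = 878.4
  South: 2,640 × 85.1% = 2246.64
  East: 6,960 × 50.4% = 3507.84
Estimated total = 6632.88 → 6,630.

6,630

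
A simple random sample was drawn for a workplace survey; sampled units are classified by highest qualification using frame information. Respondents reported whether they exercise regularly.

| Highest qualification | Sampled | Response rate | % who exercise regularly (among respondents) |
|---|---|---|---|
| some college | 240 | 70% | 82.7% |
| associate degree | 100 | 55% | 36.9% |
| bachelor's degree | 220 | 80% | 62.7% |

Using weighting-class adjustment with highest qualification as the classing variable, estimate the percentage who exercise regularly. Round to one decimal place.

Each respondent's weight = sampled/responded in their class; summing within a class gives n_sampled, so:
  some college: 240 × 82.7 = 19,848
  associate degree: 100 × 36.9 = 3690
  bachelor's degree: 220 × 62.7 = 13,794
Adjusted estimate = 37,332 / 560 = 66.6643 → 66.7%.

66.7%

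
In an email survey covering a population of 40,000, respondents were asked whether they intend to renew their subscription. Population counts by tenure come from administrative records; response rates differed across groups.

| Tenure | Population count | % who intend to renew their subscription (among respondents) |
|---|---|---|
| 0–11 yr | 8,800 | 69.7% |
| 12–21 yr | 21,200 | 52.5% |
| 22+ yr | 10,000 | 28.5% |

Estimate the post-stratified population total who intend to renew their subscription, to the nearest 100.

20,100

Apply each group's respondent rate to its population count:
  0–11 yr: 8,800 × 69.7% = 6133.6
  12–21 yr: 21,200 × 52.5% = 11,130
  22+ yr: 10,000 × 28.5% = 2850
Estimated total = 20113.6 → 20,100.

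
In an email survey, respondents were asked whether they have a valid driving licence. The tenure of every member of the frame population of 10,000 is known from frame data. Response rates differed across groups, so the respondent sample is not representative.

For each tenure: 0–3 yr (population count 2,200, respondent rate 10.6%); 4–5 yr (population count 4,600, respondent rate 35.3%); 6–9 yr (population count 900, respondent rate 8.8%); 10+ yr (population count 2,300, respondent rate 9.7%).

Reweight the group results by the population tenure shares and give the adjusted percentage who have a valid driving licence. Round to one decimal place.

21.6%

Reweight to the known tenure distribution:
  0–3 yr: (2,200/10,000) × 10.6 = 2.332
  4–5 yr: (4,600/10,000) × 35.3 = 16.238
  6–9 yr: (900/10,000) × 8.8 = 0.792
  10+ yr: (2,300/10,000) × 9.7 = 2.231
Post-stratified estimate = 21.593 → 21.6%.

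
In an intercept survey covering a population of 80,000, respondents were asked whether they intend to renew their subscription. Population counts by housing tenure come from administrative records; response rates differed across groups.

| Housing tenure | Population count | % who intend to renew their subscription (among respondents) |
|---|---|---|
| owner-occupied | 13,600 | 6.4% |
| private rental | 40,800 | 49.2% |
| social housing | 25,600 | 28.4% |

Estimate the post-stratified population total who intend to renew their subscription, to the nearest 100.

28,200

Apply each group's respondent rate to its population count:
  owner-occupied: 13,600 × 6.4% = 870.4
  private rental: 40,800 × 49.2% = 20073.6
  social housing: 25,600 × 28.4% = 7270.4
Estimated total = 28214.4 → 28,200.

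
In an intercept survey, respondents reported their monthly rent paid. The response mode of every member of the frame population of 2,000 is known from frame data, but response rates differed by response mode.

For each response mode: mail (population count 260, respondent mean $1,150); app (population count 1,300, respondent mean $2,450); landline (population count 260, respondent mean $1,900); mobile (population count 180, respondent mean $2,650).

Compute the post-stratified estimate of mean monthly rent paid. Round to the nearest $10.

$2,230

Reweight to the known response mode distribution:
  mail: (260/2,000) × 1150 = 149.5
  app: (1,300/2,000) × 2450 = 1592.5
  landline: (260/2,000) × 1900 = 247
  mobile: (180/2,000) × 2650 = 238.5
Post-stratified estimate = 2227.5 → $2,230.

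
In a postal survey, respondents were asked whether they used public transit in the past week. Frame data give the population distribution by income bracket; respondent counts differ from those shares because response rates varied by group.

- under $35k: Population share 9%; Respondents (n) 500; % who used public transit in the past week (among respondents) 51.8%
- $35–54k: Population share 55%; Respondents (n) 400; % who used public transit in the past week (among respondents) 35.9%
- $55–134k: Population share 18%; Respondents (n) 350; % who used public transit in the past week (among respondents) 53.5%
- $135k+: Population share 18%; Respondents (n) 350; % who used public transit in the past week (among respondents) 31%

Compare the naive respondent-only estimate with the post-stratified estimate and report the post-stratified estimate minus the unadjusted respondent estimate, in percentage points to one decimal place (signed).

-4.0 percentage points

Unadjusted (pooled respondent) estimate weights by respondent counts:
  (500/1600)×51.8 + (400/1600)×35.9 + (350/1600)×53.5 + (350/1600)×31 = 43.6469%
Post-stratified estimate weights by population shares:
  0.09×51.8 + 0.55×35.9 + 0.18×53.5 + 0.18×31 = 39.617%
Difference = 39.617 − 43.6469 = -4.0299 pp.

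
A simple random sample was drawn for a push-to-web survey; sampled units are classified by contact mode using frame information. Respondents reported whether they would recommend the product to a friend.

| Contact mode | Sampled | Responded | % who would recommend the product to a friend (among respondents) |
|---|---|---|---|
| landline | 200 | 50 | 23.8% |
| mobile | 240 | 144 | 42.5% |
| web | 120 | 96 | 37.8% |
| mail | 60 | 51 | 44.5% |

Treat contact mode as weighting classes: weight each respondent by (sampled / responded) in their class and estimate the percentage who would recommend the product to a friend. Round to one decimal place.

35.8%

Class response rates: landline 50/200 = 25%, mobile 144/240 = 60%, web 96/120 = 80%, mail 51/60 = 85%.
Weighting each respondent by the inverse class response rate inflates each class back to its sampled size, so the class weight is n_sampled:
  landline: 200 × 23.8 = 4760
  mobile: 240 × 42.5 = 10,200
  web: 120 × 37.8 = 4536
  mail: 60 × 44.5 = 2670
Adjusted estimate = 22,166 / 620 = 35.7516 → 35.8%.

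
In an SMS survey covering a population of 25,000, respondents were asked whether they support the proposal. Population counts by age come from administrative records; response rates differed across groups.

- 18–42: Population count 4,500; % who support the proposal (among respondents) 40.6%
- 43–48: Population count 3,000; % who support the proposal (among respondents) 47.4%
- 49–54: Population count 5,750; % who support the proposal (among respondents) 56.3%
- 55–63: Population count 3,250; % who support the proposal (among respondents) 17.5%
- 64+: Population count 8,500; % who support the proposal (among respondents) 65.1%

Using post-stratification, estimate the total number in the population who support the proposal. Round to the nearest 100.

12,600

Apply each group's respondent rate to its population count:
  18–42: 4,500 × 40.6% = 1827
  43–48: 3,000 × 47.4% = 1422
  49–54: 5,750 × 56.3% = 3237.25
  55–63: 3,250 × 17.5% = 568.75
  64+: 8,500 × 65.1% = 5533.5
Estimated total = 12588.5 → 12,600.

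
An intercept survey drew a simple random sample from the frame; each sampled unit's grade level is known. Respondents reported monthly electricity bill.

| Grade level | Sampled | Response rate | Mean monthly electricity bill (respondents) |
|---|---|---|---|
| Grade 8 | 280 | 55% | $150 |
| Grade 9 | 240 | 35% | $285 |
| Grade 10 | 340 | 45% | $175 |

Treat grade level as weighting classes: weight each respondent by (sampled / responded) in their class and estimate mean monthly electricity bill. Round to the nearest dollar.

$198

With weight = n_sampled/n_responded per class, the weighted class total is n_sampled:
  Grade 8: 280 × 150 = 42,000
  Grade 9: 240 × 285 = 68,400
  Grade 10: 340 × 175 = 59,500
Adjusted estimate = 169,900 / 860 = 197.558 → $198.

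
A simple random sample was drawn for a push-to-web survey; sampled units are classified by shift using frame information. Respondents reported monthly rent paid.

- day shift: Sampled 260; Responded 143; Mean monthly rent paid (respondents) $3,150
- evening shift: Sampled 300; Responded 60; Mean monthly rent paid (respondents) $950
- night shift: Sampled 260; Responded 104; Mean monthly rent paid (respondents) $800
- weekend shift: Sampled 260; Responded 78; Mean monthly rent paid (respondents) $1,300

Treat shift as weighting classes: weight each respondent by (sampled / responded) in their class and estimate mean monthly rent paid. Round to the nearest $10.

$1,530

Class response rates: day shift 143/260 = 55%, evening shift 60/300 = 20%, night shift 104/260 = 40%, weekend shift 78/260 = 30%.
Inverse-response-rate weighting restores each class to its sampled count, so class totals weight by n_sampled:
  day shift: 260 × 3150 = 819,000
  evening shift: 300 × 950 = 285,000
  night shift: 260 × 800 = 208,000
  weekend shift: 260 × 1300 = 338,000
Adjusted estimate = 1,650,000 / 1,080 = 1527.78 → $1,530.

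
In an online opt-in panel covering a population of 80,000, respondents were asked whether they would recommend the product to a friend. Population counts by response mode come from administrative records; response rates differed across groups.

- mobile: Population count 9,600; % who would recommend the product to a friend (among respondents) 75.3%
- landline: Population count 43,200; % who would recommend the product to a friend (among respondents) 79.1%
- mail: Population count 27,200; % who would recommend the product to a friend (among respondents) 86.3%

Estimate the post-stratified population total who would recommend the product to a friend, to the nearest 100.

Estimated count per cell = population count × respondent percentage:
  mobile: 9,600 × 75.3% = 7228.8
  landline: 43,200 × 79.1% = 34171.2
  mail: 27,200 × 86.3% = 23473.6
Estimated total = 64873.6 → 64,900.

64,900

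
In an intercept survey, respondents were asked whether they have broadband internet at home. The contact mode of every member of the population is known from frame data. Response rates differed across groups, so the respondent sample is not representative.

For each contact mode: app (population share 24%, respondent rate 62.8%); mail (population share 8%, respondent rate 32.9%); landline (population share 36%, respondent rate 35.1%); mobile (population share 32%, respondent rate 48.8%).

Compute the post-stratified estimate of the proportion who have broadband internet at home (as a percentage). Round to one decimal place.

46.0%

Reweight to the known contact mode distribution:
  app: 0.24 × 62.8 = 15.072
  mail: 0.08 × 32.9 = 2.632
  landline: 0.36 × 35.1 = 12.636
  mobile: 0.32 × 48.8 = 15.616
Post-stratified estimate = 45.956 → 46.0%.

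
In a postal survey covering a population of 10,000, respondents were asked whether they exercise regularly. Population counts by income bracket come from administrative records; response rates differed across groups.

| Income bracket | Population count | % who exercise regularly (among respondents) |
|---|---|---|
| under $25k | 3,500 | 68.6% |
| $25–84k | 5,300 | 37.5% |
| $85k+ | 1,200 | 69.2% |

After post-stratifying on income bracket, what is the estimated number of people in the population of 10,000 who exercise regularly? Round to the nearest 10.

Each cell contributes its population count × the respondent rate:
  under $25k: 3,500 × 68.6% = 2401
  $25–84k: 5,300 × 37.5% = 1987.5
  $85k+: 1,200 × 69.2% = 830.4
Estimated total = 5218.9 → 5,220.

5,220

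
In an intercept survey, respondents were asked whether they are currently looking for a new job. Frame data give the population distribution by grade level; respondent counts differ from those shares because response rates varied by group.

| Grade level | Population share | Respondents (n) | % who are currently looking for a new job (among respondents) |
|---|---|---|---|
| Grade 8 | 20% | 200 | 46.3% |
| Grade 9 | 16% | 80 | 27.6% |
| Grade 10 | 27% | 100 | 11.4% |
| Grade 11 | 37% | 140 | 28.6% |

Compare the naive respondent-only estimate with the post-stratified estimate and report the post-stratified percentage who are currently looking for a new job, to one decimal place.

27.3%

Naive respondent-only estimate (weights = respondent counts):
  (200/520)×46.3 + (80/520)×27.6 + (100/520)×11.4 + (140/520)×28.6 = 31.9462%
Reweighting by population grade level shares:
  0.2×46.3 + 0.16×27.6 + 0.27×11.4 + 0.37×28.6 = 27.336%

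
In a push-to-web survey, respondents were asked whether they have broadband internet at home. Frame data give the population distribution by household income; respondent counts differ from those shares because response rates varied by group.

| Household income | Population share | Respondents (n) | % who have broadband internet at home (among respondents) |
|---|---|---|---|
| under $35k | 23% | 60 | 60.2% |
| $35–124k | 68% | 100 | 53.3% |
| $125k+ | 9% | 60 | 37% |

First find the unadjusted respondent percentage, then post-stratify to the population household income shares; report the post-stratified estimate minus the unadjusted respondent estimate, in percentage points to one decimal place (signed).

+2.7 percentage points

Naive respondent-only estimate (weights = respondent counts):
  (60/220)×60.2 + (100/220)×53.3 + (60/220)×37 = 50.7364%
Reweighting by population household income shares:
  0.23×60.2 + 0.68×53.3 + 0.09×37 = 53.42%
Difference = 53.42 − 50.7364 = 2.6836 pp.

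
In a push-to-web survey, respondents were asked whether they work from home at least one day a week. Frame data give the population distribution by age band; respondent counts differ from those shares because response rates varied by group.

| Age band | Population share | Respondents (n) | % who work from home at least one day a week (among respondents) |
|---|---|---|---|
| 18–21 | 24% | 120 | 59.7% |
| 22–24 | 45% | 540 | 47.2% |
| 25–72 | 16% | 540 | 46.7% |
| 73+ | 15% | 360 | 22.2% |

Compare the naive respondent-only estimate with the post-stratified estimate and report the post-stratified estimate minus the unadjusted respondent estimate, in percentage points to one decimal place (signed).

Unadjusted (pooled respondent) estimate weights by respondent counts:
  (120/1560)×59.7 + (540/1560)×47.2 + (540/1560)×46.7 + (360/1560)×22.2 = 42.2192%
Post-stratifying to population shares instead:
  0.24×59.7 + 0.45×47.2 + 0.16×46.7 + 0.15×22.2 = 46.37%
Difference = 46.37 − 42.2192 = 4.1508 pp.

+4.2 percentage points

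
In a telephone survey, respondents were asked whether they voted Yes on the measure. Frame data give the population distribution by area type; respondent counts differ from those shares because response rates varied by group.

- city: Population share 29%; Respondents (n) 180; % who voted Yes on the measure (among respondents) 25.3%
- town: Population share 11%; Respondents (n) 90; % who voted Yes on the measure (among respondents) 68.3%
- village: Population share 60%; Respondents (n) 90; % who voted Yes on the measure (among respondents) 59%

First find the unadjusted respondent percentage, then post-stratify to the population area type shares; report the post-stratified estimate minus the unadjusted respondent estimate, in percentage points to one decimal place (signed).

Without adjustment, the pooled respondent share is:
  (180/360)×25.3 + (90/360)×68.3 + (90/360)×59 = 44.475%
Post-stratified estimate weights by population shares:
  0.29×25.3 + 0.11×68.3 + 0.6×59 = 50.25%
Difference = 50.25 − 44.475 = 5.775 pp.

+5.8 percentage points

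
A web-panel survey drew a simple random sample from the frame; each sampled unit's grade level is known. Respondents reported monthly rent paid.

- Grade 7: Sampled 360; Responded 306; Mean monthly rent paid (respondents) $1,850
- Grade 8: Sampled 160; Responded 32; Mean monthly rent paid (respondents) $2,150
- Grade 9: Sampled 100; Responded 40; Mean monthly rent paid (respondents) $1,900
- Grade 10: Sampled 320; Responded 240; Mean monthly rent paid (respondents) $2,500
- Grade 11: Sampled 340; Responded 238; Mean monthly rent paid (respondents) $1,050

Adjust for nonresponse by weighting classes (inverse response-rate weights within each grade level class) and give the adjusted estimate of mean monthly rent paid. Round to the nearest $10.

Class response rates: Grade 7 306/360 = 85%, Grade 8 32/160 = 20%, Grade 9 40/100 = 40%, Grade 10 240/320 = 75%, Grade 11 238/340 = 70%.
With weight = n_sampled/n_responded per class, the weighted class total is n_sampled:
  Grade 7: 360 × 1850 = 666,000
  Grade 8: 160 × 2150 = 344,000
  Grade 9: 100 × 1900 = 190,000
  Grade 10: 320 × 2500 = 800,000
  Grade 11: 340 × 1050 = 357,000
Adjusted estimate = 2,357,000 / 1,280 = 1841.41 → $1,840.

$1,840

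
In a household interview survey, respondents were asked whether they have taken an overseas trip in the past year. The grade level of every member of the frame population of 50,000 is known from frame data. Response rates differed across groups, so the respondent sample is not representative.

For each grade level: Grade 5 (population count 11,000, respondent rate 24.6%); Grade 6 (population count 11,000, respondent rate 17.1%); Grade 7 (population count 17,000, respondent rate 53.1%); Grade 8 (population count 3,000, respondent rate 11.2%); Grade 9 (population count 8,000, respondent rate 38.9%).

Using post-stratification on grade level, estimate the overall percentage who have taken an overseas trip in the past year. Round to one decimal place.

34.1%

Each cell contributes population-share × respondent value:
  Grade 5: (11,000/50,000) × 24.6 = 5.412
  Grade 6: (11,000/50,000) × 17.1 = 3.762
  Grade 7: (17,000/50,000) × 53.1 = 18.054
  Grade 8: (3,000/50,000) × 11.2 = 0.672
  Grade 9: (8,000/50,000) × 38.9 = 6.224
Post-stratified estimate = 34.124 → 34.1%.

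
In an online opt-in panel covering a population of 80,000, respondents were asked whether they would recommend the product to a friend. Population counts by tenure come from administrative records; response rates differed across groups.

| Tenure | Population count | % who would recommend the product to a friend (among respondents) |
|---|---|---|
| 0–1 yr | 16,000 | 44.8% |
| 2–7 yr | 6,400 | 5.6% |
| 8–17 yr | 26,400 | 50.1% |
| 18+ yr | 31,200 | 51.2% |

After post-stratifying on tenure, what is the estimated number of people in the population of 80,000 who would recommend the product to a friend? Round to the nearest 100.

Each cell contributes its population count × the respondent rate:
  0–1 yr: 16,000 × 44.8% = 7168
  2–7 yr: 6,400 × 5.6% = 358.4
  8–17 yr: 26,400 × 50.1% = 13226.4
  18+ yr: 31,200 × 51.2% = 15974.4
Estimated total = 36727.2 → 36,700.

36,700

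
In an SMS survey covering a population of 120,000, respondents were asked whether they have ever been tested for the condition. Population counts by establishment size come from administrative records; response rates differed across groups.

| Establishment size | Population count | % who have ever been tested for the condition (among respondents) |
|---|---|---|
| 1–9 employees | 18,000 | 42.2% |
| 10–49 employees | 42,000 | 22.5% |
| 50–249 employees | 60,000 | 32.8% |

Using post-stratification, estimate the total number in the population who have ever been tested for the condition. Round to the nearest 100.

Estimated count per cell = population count × respondent percentage:
  1–9 employees: 18,000 × 42.2% = 7596
  10–49 employees: 42,000 × 22.5% = 9450
  50–249 employees: 60,000 × 32.8% = 19,680
Estimated total = 36,726 → 36,700.

36,700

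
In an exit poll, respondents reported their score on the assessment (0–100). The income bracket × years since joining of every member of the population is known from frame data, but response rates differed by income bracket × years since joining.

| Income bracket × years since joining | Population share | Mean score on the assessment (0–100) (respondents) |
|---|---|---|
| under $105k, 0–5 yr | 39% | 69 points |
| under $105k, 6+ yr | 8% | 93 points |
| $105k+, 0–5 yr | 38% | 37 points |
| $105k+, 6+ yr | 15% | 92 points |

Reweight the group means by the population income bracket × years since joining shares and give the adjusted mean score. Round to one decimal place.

Weight each group's respondent value by its population share:
  under $105k, 0–5 yr: 0.39 × 69 = 26.91
  under $105k, 6+ yr: 0.08 × 93 = 7.44
  $105k+, 0–5 yr: 0.38 × 37 = 14.06
  $105k+, 6+ yr: 0.15 × 92 = 13.8
Post-stratified estimate = 62.21 → 62.2.

62.2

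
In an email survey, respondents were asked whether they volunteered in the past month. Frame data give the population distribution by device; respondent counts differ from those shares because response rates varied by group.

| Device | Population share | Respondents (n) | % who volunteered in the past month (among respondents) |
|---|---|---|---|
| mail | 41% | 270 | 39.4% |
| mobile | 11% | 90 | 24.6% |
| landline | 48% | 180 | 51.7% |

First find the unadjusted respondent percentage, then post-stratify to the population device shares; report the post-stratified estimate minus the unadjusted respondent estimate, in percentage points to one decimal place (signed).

+2.6 percentage points

Without adjustment, the pooled respondent share is:
  (270/540)×39.4 + (90/540)×24.6 + (180/540)×51.7 = 41.0333%
Reweighting by population device shares:
  0.41×39.4 + 0.11×24.6 + 0.48×51.7 = 43.676%
Difference = 43.676 − 41.0333 = 2.6427 pp.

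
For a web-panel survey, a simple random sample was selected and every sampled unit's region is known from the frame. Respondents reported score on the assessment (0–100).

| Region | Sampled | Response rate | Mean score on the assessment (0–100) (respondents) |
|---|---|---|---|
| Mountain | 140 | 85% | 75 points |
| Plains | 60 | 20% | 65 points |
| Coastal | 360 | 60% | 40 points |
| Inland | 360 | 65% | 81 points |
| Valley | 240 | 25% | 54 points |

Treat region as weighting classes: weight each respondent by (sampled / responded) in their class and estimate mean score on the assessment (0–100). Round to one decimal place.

Weighting each respondent by the inverse class response rate inflates each class back to its sampled size, so the class weight is n_sampled:
  Mountain: 140 × 75 = 10,500
  Plains: 60 × 65 = 3900
  Coastal: 360 × 40 = 14,400
  Inland: 360 × 81 = 29,160
  Valley: 240 × 54 = 12,960
Adjusted estimate = 70,920 / 1,160 = 61.1379 → 61.1.

61.1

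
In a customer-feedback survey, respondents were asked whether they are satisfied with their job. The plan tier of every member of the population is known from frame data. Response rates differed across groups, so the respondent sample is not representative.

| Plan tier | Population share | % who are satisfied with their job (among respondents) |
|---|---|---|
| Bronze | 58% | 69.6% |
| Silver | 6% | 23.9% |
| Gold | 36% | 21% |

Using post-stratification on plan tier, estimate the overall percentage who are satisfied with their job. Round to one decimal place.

49.4%

Each cell contributes population-share × respondent value:
  Bronze: 0.58 × 69.6 = 40.368
  Silver: 0.06 × 23.9 = 1.434
  Gold: 0.36 × 21 = 7.56
Post-stratified estimate = 49.362 → 49.4%.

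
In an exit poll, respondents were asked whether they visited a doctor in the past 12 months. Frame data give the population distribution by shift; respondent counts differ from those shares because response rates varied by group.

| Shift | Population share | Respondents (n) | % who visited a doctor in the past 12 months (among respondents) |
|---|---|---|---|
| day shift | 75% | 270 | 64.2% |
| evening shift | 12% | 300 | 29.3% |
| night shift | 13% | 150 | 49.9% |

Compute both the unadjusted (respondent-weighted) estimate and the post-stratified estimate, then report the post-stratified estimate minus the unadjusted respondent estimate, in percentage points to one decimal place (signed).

Naive respondent-only estimate (weights = respondent counts):
  (270/720)×64.2 + (300/720)×29.3 + (150/720)×49.9 = 46.6792%
Post-stratifying to population shares instead:
  0.75×64.2 + 0.12×29.3 + 0.13×49.9 = 58.153%
Difference = 58.153 − 46.6792 = 11.4738 pp.

+11.5 percentage points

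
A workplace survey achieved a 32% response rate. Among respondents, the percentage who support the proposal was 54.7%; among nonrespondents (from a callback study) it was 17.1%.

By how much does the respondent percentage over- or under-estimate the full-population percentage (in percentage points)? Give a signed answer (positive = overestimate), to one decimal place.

Nonresponse fraction = 1 − 0.32 = 0.68.
Bias = (nonresponse fraction) × (respondent percentage − nonrespondent percentage)
     = 0.68 × (54.7 − 17.1) = 0.68 × 37.6 = 25.568.

+25.6 percentage points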